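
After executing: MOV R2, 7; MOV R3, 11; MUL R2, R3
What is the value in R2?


Register state trace:
  MOV R2, 7  → R2 = 7
  MOV R3, 11  → R3 = 11
  MUL R2, R3  → R2 = 7 * 11 = 77
Final: R2 = 77

77


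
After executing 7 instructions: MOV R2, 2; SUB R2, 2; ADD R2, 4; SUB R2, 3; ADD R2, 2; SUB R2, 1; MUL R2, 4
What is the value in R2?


Register state trace:
  MOV R2, 2  → R2 = 2
  SUB R2, 2  → R2 = 2 - 2 = 0
  ADD R2, 4  → R2 = 0 + 4 = 4
  SUB R2, 3  → R2 = 4 - 3 = 1
  ADD R2, 2  → R2 = 1 + 2 = 3
  SUB R2, 1  → R2 = 3 - 1 = 2
  MUL R2, 4  → R2 = 2 * 4 = 8
Final: R2 = 8

8


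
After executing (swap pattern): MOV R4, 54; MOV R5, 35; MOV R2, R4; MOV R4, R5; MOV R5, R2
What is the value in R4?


Register state trace (swap pattern):
  MOV R4, 54  → R4 = 54
  MOV R5, 35  → R5 = 35
  MOV R2, R4  → R2 = 54  (save R4)
  MOV R4, R5  → R4 = 35  (R4 gets R5's value)
  MOV R5, R2  → R5 = 54  (R5 gets saved value)
Final: R4 = 35

35


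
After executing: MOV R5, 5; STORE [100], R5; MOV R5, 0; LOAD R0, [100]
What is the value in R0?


Register and memory trace:
  MOV R5, 5  → R5 = 5
  STORE [100], R5  → mem[100] = 5
  MOV R5, 0  → R5 = 0
  LOAD R0, [100]  → R0 = mem[100] = 5
Final: R0 = 5

5


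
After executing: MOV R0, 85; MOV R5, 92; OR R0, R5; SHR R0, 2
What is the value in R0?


Register state trace:
  MOV R0, 85  → R0 = 85 (0b01010101)
  MOV R5, 92  → R5 = 92 (0b01011100)
  OR R0, R5  → R0 = 85 OR 92 = 93 (0b01011101)
  SHR R0, 2  → R0 = 93 >> 2 = 23
Final: R0 = 23

23


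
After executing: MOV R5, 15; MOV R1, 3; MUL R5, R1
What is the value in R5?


Register state trace:
  MOV R5, 15  → R5 = 15
  MOV R1, 3  → R1 = 3
  MUL R5, R1  → R5 = 15 * 3 = 45
Final: R5 = 45

45


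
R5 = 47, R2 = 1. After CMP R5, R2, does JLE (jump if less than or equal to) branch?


Trace:
  R5 = 47, R2 = 1
  CMP R5, R2  → compares 47 vs 1
  JLE checks: is 47 less than or equal to 1?
  47 > 1, so condition is false
Branch taken: No

No


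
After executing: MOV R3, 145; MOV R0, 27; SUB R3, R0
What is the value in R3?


Register state trace:
  MOV R3, 145  → R3 = 145
  MOV R0, 27  → R0 = 27
  SUB R3, R0  → R3 = 145 - 27 = 118
Final: R3 = 118

118


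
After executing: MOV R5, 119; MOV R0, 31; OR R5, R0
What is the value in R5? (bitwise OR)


Register state trace:
  MOV R5, 119  → R5 = 119 (0b01110111)
  MOV R0, 31  → R0 = 31 (0b00011111)
  OR R5, R0   → R5 = 119 OR 31 = 127 (0b01111111)
Final: R5 = 127

127


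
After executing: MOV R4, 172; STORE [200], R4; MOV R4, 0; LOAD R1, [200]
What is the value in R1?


Register and memory trace:
  MOV R4, 172  → R4 = 172
  STORE [200], R4  → mem[200] = 172
  MOV R4, 0  → R4 = 0
  LOAD R1, [200]  → R1 = mem[200] = 172
Final: R1 = 172

172


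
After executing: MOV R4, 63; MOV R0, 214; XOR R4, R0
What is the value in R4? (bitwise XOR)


Register state trace:
  MOV R4, 63  → R4 = 63 (0b00111111)
  MOV R0, 214  → R0 = 214 (0b11010110)
  XOR R4, R0  → R4 = 63 XOR 214 = 233 (0b11101001)
Final: R4 = 233

233


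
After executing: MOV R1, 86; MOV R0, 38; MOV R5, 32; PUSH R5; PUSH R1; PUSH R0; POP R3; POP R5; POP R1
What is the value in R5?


Stack trace (top is rightmost):
  MOV R1, 86  → R1 = 86
  MOV R0, 38  → R0 = 38
  MOV R5, 32  → R5 = 32
  PUSH R5  → stack: [32]
  PUSH R1  → stack: [32, 86]
  PUSH R0  → stack: [32, 86, 38]
  POP R3  → R3 = 38, stack: [32, 86]
  POP R5  → R5 = 86, stack: [32]
  POP R1  → R1 = 32, stack: []
Final: R5 = 86

86


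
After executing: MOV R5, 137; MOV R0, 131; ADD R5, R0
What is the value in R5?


Register state trace:
  MOV R5, 137  → R5 = 137
  MOV R0, 131  → R0 = 131
  ADD R5, R0  → R5 = 137 + 131 = 268
Final: R5 = 268

268


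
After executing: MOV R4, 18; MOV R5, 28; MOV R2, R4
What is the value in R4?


Register state trace:
  MOV R4, 18  → R4 = 18
  MOV R5, 28  → R5 = 28
  MOV R2, R4  → R2 = 18
Final: R4 = 18

18


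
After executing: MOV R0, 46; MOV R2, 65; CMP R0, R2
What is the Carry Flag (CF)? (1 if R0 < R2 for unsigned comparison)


Register state trace:
  MOV R0, 46  → R0 = 46
  MOV R2, 65  → R2 = 65
  CMP R0, R2  → unsigned 46 - 65: borrow occurs
  46 < 65, so CF = 1
CF = 1

1


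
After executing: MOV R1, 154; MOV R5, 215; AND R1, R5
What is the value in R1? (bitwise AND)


Register state trace:
  MOV R1, 154  → R1 = 154 (0b10011010)
  MOV R5, 215  → R5 = 215 (0b11010111)
  AND R1, R5  → R1 = 154 AND 215 = 146 (0b10010010)
Final: R1 = 146

146


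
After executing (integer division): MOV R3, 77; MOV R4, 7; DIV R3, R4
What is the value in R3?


Register state trace:
  MOV R3, 77  → R3 = 77
  MOV R4, 7  → R4 = 7
  DIV R3, R4  → R3 = 77 // 7 = 11
Final: R3 = 11

11


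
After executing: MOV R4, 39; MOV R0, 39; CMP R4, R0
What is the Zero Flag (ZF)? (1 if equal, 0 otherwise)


Register state trace:
  MOV R4, 39  → R4 = 39
  MOV R0, 39  → R0 = 39
  CMP R4, R0  → computes 39 - 39 = 0
  Result is zero, so values are equal
ZF = 1

1


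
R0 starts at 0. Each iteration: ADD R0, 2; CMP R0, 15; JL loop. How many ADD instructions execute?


Loop trace (R0 starts at 0, target 15, step 2):
  ADD #1: R0 = 0 + 2 = 2  → 2 < 15, loop
  ADD #2: R0 = 2 + 2 = 4  → 4 < 15, loop
  ADD #3: R0 = 4 + 2 = 6  → 6 < 15, loop
  ADD #4: R0 = 6 + 2 = 8  → 8 < 15, loop
  ADD #5: R0 = 8 + 2 = 10  → 10 < 15, loop
  ADD #6: R0 = 10 + 2 = 12  → 12 < 15, loop
  ADD #7: R0 = 12 + 2 = 14  → 14 < 15, loop
  ADD #8: R0 = 14 + 2 = 16  → 16 >= 15, exit
Total ADD instructions: 8

8


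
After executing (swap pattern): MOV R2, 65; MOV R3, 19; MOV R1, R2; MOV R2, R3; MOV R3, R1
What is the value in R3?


Register state trace (swap pattern):
  MOV R2, 65  → R2 = 65
  MOV R3, 19  → R3 = 19
  MOV R1, R2  → R1 = 65  (save R2)
  MOV R2, R3  → R2 = 19  (R2 gets R3's value)
  MOV R3, R1  → R3 = 65  (R3 gets saved value)
Final: R3 = 65

65


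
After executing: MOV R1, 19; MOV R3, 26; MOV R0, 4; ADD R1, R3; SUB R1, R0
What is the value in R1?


Register state trace:
  MOV R1, 19  → R1 = 19
  MOV R3, 26  → R3 = 26
  MOV R0, 4  → R0 = 4
  ADD R1, R3  → R1 = 19 + 26 = 45
  SUB R1, R0  → R1 = 45 - 4 = 41
Final: R1 = 41

41


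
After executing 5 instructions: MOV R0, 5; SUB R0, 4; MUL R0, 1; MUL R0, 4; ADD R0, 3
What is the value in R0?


Register state trace:
  MOV R0, 5  → R0 = 5
  SUB R0, 4  → R0 = 5 - 4 = 1
  MUL R0, 1  → R0 = 1 * 1 = 1
  MUL R0, 4  → R0 = 1 * 4 = 4
  ADD R0, 3  → R0 = 4 + 3 = 7
Final: R0 = 7

7


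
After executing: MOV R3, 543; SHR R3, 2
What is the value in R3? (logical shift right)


Register state trace:
  MOV R3, 543  → R3 = 543
  SHR R3, 2  → R3 = 543 >> 2 = 543 // 2^2 = 135
Final: R3 = 135

135


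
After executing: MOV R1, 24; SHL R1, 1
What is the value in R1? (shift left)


Register state trace:
  MOV R1, 24  → R1 = 24
  SHL R1, 1  → R1 = 24 << 1 = 24 * 2^1 = 48
Final: R1 = 48

48


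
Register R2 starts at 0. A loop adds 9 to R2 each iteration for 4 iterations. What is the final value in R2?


Starting value: R2 = 0
  Iter 1: R2 = 0 + 9 = 9
  Iter 2: R2 = 9 + 9 = 18
  Iter 3: R2 = 18 + 9 = 27
  Iter 4: R2 = 27 + 9 = 36
Final: R2 = 36

36


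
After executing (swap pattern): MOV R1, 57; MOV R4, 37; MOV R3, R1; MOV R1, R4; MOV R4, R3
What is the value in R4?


Register state trace (swap pattern):
  MOV R1, 57  → R1 = 57
  MOV R4, 37  → R4 = 37
  MOV R3, R1  → R3 = 57  (save R1)
  MOV R1, R4  → R1 = 37  (R1 gets R4's value)
  MOV R4, R3  → R4 = 57  (R4 gets saved value)
Final: R4 = 57

57


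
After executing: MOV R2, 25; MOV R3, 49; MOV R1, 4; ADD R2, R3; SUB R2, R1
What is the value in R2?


Register state trace:
  MOV R2, 25  → R2 = 25
  MOV R3, 49  → R3 = 49
  MOV R1, 4  → R1 = 4
  ADD R2, R3  → R2 = 25 + 49 = 74
  SUB R2, R1  → R2 = 74 - 4 = 70
Final: R2 = 70

70


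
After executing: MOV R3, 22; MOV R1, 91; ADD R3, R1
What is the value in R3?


Register state trace:
  MOV R3, 22  → R3 = 22
  MOV R1, 91  → R1 = 91
  ADD R3, R1  → R3 = 22 + 91 = 113
Final: R3 = 113

113


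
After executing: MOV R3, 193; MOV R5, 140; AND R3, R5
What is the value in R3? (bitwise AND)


Register state trace:
  MOV R3, 193  → R3 = 193 (0b11000001)
  MOV R5, 140  → R5 = 140 (0b10001100)
  AND R3, R5  → R3 = 193 AND 140 = 128 (0b10000000)
Final: R3 = 128

128


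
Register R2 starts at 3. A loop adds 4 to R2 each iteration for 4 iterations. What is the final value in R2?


Starting value: R2 = 3
  Iter 1: R2 = 3 + 4 = 7
  Iter 2: R2 = 7 + 4 = 11
  Iter 3: R2 = 11 + 4 = 15
  Iter 4: R2 = 15 + 4 = 19
Final: R2 = 19

19


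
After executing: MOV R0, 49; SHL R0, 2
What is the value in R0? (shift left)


Register state trace:
  MOV R0, 49  → R0 = 49
  SHL R0, 2  → R0 = 49 << 2 = 49 * 2^2 = 196
Final: R0 = 196

196


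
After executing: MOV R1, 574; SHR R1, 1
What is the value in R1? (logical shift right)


Register state trace:
  MOV R1, 574  → R1 = 574
  SHR R1, 1  → R1 = 574 >> 1 = 574 // 2^1 = 287
Final: R1 = 287

287


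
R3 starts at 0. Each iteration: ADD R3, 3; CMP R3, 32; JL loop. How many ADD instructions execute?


Loop trace (R3 starts at 0, target 32, step 3):
  ADD #1: R3 = 0 + 3 = 3  → 3 < 32, loop
  ADD #2: R3 = 3 + 3 = 6  → 6 < 32, loop
  ADD #3: R3 = 6 + 3 = 9  → 9 < 32, loop
  ADD #4: R3 = 9 + 3 = 12  → 12 < 32, loop
  ADD #5: R3 = 12 + 3 = 15  → 15 < 32, loop
  ADD #6: R3 = 15 + 3 = 18  → 18 < 32, loop
  ADD #7: R3 = 18 + 3 = 21  → 21 < 32, loop
  ADD #8: R3 = 21 + 3 = 24  → 24 < 32, loop
  ADD #9: R3 = 24 + 3 = 27  → 27 < 32, loop
  ADD #10: R3 = 27 + 3 = 30  → 30 < 32, loop
  ADD #11: R3 = 30 + 3 = 33  → 33 >= 32, exit
Total ADD instructions: 11

11


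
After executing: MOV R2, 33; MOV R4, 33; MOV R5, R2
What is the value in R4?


Register state trace:
  MOV R2, 33  → R2 = 33
  MOV R4, 33  → R4 = 33
  MOV R5, R2  → R5 = 33
Final: R4 = 33

33


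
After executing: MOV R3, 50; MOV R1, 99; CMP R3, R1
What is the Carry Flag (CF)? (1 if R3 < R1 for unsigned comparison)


Register state trace:
  MOV R3, 50  → R3 = 50
  MOV R1, 99  → R1 = 99
  CMP R3, R1  → unsigned 50 - 99: borrow occurs
  50 < 99, so CF = 1
CF = 1

1


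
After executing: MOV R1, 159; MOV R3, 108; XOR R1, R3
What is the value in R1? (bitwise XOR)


Register state trace:
  MOV R1, 159  → R1 = 159 (0b10011111)
  MOV R3, 108  → R3 = 108 (0b01101100)
  XOR R1, R3  → R1 = 159 XOR 108 = 243 (0b11110011)
Final: R1 = 243

243


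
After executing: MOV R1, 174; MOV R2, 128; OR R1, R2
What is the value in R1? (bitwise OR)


Register state trace:
  MOV R1, 174  → R1 = 174 (0b10101110)
  MOV R2, 128  → R2 = 128 (0b10000000)
  OR R1, R2   → R1 = 174 OR 128 = 174 (0b10101110)
Final: R1 = 174

174


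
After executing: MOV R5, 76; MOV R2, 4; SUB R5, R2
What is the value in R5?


Register state trace:
  MOV R5, 76  → R5 = 76
  MOV R2, 4  → R2 = 4
  SUB R5, R2  → R5 = 76 - 4 = 72
Final: R5 = 72

72


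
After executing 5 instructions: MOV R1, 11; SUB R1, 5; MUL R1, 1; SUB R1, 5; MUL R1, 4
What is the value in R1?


Register state trace:
  MOV R1, 11  → R1 = 11
  SUB R1, 5  → R1 = 11 - 5 = 6
  MUL R1, 1  → R1 = 6 * 1 = 6
  SUB R1, 5  → R1 = 6 - 5 = 1
  MUL R1, 4  → R1 = 1 * 4 = 4
Final: R1 = 4

4


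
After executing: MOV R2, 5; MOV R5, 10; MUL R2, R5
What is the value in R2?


Register state trace:
  MOV R2, 5  → R2 = 5
  MOV R5, 10  → R5 = 10
  MUL R2, R5  → R2 = 5 * 10 = 50
Final: R2 = 50

50


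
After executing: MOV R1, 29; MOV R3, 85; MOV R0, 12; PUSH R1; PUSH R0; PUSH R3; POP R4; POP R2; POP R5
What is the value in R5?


Stack trace (top is rightmost):
  MOV R1, 29  → R1 = 29
  MOV R3, 85  → R3 = 85
  MOV R0, 12  → R0 = 12
  PUSH R1  → stack: [29]
  PUSH R0  → stack: [29, 12]
  PUSH R3  → stack: [29, 12, 85]
  POP R4  → R4 = 85, stack: [29, 12]
  POP R2  → R2 = 12, stack: [29]
  POP R5  → R5 = 29, stack: []
Final: R5 = 29

29


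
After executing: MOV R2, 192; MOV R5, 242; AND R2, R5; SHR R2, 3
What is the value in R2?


Register state trace:
  MOV R2, 192  → R2 = 192 (0b11000000)
  MOV R5, 242  → R5 = 242 (0b11110010)
  AND R2, R5  → R2 = 192 AND 242 = 192 (0b11000000)
  SHR R2, 3  → R2 = 192 >> 3 = 24
Final: R2 = 24

24


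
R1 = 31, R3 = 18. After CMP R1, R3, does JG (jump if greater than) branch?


Trace:
  R1 = 31, R3 = 18
  CMP R1, R3  → compares 31 vs 18
  JG checks: is 31 greater than 18?
  31 > 18, so condition is true
Branch taken: Yes

Yes


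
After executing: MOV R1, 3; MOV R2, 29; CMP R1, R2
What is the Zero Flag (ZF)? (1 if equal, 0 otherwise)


Register state trace:
  MOV R1, 3  → R1 = 3
  MOV R2, 29  → R2 = 29
  CMP R1, R2  → computes 3 - 29 = -26
  Result is nonzero, so values are not equal
ZF = 0

0


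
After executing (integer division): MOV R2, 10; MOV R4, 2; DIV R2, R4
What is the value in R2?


Register state trace:
  MOV R2, 10  → R2 = 10
  MOV R4, 2  → R4 = 2
  DIV R2, R4  → R2 = 10 // 2 = 5
Final: R2 = 5

5


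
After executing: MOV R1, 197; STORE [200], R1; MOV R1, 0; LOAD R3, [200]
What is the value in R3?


Register and memory trace:
  MOV R1, 197  → R1 = 197
  STORE [200], R1  → mem[200] = 197
  MOV R1, 0  → R1 = 0
  LOAD R3, [200]  → R3 = mem[200] = 197
Final: R3 = 197

197


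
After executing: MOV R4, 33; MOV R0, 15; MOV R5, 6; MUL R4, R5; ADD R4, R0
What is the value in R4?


Register state trace:
  MOV R4, 33  → R4 = 33
  MOV R0, 15  → R0 = 15
  MOV R5, 6  → R5 = 6
  MUL R4, R5  → R4 = 33 * 6 = 198
  ADD R4, R0  → R4 = 198 + 15 = 213
Final: R4 = 213

213


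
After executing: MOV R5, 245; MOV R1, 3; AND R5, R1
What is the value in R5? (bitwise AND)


Register state trace:
  MOV R5, 245  → R5 = 245 (0b11110101)
  MOV R1, 3  → R1 = 3 (0b00000011)
  AND R5, R1  → R5 = 245 AND 3 = 1 (0b00000001)
Final: R5 = 1

1


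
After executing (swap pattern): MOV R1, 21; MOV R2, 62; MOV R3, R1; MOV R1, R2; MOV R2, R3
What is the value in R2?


Register state trace (swap pattern):
  MOV R1, 21  → R1 = 21
  MOV R2, 62  → R2 = 62
  MOV R3, R1  → R3 = 21  (save R1)
  MOV R1, R2  → R1 = 62  (R1 gets R2's value)
  MOV R2, R3  → R2 = 21  (R2 gets saved value)
Final: R2 = 21

21


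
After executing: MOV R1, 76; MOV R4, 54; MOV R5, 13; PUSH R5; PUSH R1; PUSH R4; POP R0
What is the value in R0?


Stack trace (top is rightmost):
  MOV R1, 76  → R1 = 76
  MOV R4, 54  → R4 = 54
  MOV R5, 13  → R5 = 13
  PUSH R5  → stack: [13]
  PUSH R1  → stack: [13, 76]
  PUSH R4  → stack: [13, 76, 54]
  POP R0  → R0 = 54, stack: [13, 76]
Final: R0 = 54

54


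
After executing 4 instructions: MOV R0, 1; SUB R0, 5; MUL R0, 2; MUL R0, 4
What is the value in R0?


Register state trace:
  MOV R0, 1  → R0 = 1
  SUB R0, 5  → R0 = 1 - 5 = -4
  MUL R0, 2  → R0 = -4 * 2 = -8
  MUL R0, 4  → R0 = -8 * 4 = -32
Final: R0 = -32

-32


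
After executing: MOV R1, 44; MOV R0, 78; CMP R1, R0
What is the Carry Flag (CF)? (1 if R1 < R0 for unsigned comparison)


Register state trace:
  MOV R1, 44  → R1 = 44
  MOV R0, 78  → R0 = 78
  CMP R1, R0  → unsigned 44 - 78: borrow occurs
  44 < 78, so CF = 1
CF = 1

1


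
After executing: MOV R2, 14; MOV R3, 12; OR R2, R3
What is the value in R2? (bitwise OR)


Register state trace:
  MOV R2, 14  → R2 = 14 (0b00001110)
  MOV R3, 12  → R3 = 12 (0b00001100)
  OR R2, R3   → R2 = 14 OR 12 = 14 (0b00001110)
Final: R2 = 14

14


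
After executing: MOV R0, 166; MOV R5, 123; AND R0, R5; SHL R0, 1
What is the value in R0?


Register state trace:
  MOV R0, 166  → R0 = 166 (0b10100110)
  MOV R5, 123  → R5 = 123 (0b01111011)
  AND R0, R5  → R0 = 166 AND 123 = 34 (0b00100010)
  SHL R0, 1  → R0 = 34 << 1 = 68
Final: R0 = 68

68


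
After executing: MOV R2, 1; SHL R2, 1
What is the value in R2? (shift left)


Register state trace:
  MOV R2, 1  → R2 = 1
  SHL R2, 1  → R2 = 1 << 1 = 1 * 2^1 = 2
Final: R2 = 2

2


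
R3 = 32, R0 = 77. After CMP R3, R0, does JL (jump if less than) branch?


Trace:
  R3 = 32, R0 = 77
  CMP R3, R0  → compares 32 vs 77
  JL checks: is 32 less than 77?
  32 < 77, so condition is true
Branch taken: Yes

Yes


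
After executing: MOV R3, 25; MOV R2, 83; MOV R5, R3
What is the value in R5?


Register state trace:
  MOV R3, 25  → R3 = 25
  MOV R2, 83  → R2 = 83
  MOV R5, R3  → R5 = 25
Final: R5 = 25

25


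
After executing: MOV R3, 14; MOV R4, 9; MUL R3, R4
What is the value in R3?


Register state trace:
  MOV R3, 14  → R3 = 14
  MOV R4, 9  → R4 = 9
  MUL R3, R4  → R3 = 14 * 9 = 126
Final: R3 = 126

126


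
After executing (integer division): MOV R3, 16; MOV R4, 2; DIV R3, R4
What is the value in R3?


Register state trace:
  MOV R3, 16  → R3 = 16
  MOV R4, 2  → R4 = 2
  DIV R3, R4  → R3 = 16 // 2 = 8
Final: R3 = 8

8


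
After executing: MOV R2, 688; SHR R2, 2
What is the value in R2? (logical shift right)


Register state trace:
  MOV R2, 688  → R2 = 688
  SHR R2, 2  → R2 = 688 >> 2 = 688 // 2^2 = 172
Final: R2 = 172

172


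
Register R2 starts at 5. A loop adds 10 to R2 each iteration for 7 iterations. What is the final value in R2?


Starting value: R2 = 5
  Iter 1: R2 = 5 + 10 = 15
  Iter 2: R2 = 15 + 10 = 25
  Iter 3: R2 = 25 + 10 = 35
  Iter 4: R2 = 35 + 10 = 45
  Iter 5: R2 = 45 + 10 = 55
  Iter 6: R2 = 55 + 10 = 65
  Iter 7: R2 = 65 + 10 = 75
Final: R2 = 75

75


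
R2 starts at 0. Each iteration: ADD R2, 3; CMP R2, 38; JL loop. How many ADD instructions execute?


Loop trace (R2 starts at 0, target 38, step 3):
  ADD #1: R2 = 0 + 3 = 3  → 3 < 38, loop
  ADD #2: R2 = 3 + 3 = 6  → 6 < 38, loop
  ADD #3: R2 = 6 + 3 = 9  → 9 < 38, loop
  ADD #4: R2 = 9 + 3 = 12  → 12 < 38, loop
  ADD #5: R2 = 12 + 3 = 15  → 15 < 38, loop
  ADD #6: R2 = 15 + 3 = 18  → 18 < 38, loop
  ADD #7: R2 = 18 + 3 = 21  → 21 < 38, loop
  ADD #8: R2 = 21 + 3 = 24  → 24 < 38, loop
  ADD #9: R2 = 24 + 3 = 27  → 27 < 38, loop
  ADD #10: R2 = 27 + 3 = 30  → 30 < 38, loop
  ADD #11: R2 = 30 + 3 = 33  → 33 < 38, loop
  ADD #12: R2 = 33 + 3 = 36  → 36 < 38, loop
  ADD #13: R2 = 36 + 3 = 39  → 39 >= 38, exit
Total ADD instructions: 13

13


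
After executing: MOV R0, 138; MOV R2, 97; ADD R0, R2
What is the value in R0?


Register state trace:
  MOV R0, 138  → R0 = 138
  MOV R2, 97  → R2 = 97
  ADD R0, R2  → R0 = 138 + 97 = 235
Final: R0 = 235

235


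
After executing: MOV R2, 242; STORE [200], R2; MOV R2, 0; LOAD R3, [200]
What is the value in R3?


Register and memory trace:
  MOV R2, 242  → R2 = 242
  STORE [200], R2  → mem[200] = 242
  MOV R2, 0  → R2 = 0
  LOAD R3, [200]  → R3 = mem[200] = 242
Final: R3 = 242

242


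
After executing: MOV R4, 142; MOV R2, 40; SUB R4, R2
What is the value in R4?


Register state trace:
  MOV R4, 142  → R4 = 142
  MOV R2, 40  → R2 = 40
  SUB R4, R2  → R4 = 142 - 40 = 102
Final: R4 = 102

102


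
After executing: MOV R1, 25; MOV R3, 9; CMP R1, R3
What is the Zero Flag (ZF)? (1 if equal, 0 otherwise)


Register state trace:
  MOV R1, 25  → R1 = 25
  MOV R3, 9  → R3 = 9
  CMP R1, R3  → computes 25 - 9 = 16
  Result is nonzero, so values are not equal
ZF = 0

0


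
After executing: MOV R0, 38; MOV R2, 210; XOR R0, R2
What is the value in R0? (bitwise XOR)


Register state trace:
  MOV R0, 38  → R0 = 38 (0b00100110)
  MOV R2, 210  → R2 = 210 (0b11010010)
  XOR R0, R2  → R0 = 38 XOR 210 = 244 (0b11110100)
Final: R0 = 244

244


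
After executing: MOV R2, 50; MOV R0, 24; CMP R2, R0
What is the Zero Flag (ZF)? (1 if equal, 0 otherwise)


Register state trace:
  MOV R2, 50  → R2 = 50
  MOV R0, 24  → R0 = 24
  CMP R2, R0  → computes 50 - 24 = 26
  Result is nonzero, so values are not equal
ZF = 0

0


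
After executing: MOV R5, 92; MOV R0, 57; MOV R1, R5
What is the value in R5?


Register state trace:
  MOV R5, 92  → R5 = 92
  MOV R0, 57  → R0 = 57
  MOV R1, R5  → R1 = 92
Final: R5 = 92

92


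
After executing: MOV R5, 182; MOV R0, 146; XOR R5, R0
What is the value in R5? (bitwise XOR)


Register state trace:
  MOV R5, 182  → R5 = 182 (0b10110110)
  MOV R0, 146  → R0 = 146 (0b10010010)
  XOR R5, R0  → R5 = 182 XOR 146 = 36 (0b00100100)
Final: R5 = 36

36


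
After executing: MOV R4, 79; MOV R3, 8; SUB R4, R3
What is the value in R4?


Register state trace:
  MOV R4, 79  → R4 = 79
  MOV R3, 8  → R3 = 8
  SUB R4, R3  → R4 = 79 - 8 = 71
Final: R4 = 71

71


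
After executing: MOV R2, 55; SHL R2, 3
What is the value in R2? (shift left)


Register state trace:
  MOV R2, 55  → R2 = 55
  SHL R2, 3  → R2 = 55 << 3 = 55 * 2^3 = 440
Final: R2 = 440

440


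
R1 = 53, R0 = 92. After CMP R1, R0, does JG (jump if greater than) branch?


Trace:
  R1 = 53, R0 = 92
  CMP R1, R0  → compares 53 vs 92
  JG checks: is 53 greater than 92?
  53 < 92, so condition is false
Branch taken: No

No


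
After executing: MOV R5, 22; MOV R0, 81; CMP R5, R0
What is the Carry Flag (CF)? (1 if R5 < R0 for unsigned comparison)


Register state trace:
  MOV R5, 22  → R5 = 22
  MOV R0, 81  → R0 = 81
  CMP R5, R0  → unsigned 22 - 81: borrow occurs
  22 < 81, so CF = 1
CF = 1

1


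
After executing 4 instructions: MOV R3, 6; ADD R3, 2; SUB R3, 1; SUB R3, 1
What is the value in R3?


Register state trace:
  MOV R3, 6  → R3 = 6
  ADD R3, 2  → R3 = 6 + 2 = 8
  SUB R3, 1  → R3 = 8 - 1 = 7
  SUB R3, 1  → R3 = 7 - 1 = 6
Final: R3 = 6

6


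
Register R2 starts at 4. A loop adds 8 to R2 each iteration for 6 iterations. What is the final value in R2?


Starting value: R2 = 4
  Iter 1: R2 = 4 + 8 = 12
  Iter 2: R2 = 12 + 8 = 20
  Iter 3: R2 = 20 + 8 = 28
  Iter 4: R2 = 28 + 8 = 36
  Iter 5: R2 = 36 + 8 = 44
  Iter 6: R2 = 44 + 8 = 52
Final: R2 = 52

52


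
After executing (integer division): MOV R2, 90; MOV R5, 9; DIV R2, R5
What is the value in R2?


Register state trace:
  MOV R2, 90  → R2 = 90
  MOV R5, 9  → R5 = 9
  DIV R2, R5  → R2 = 90 // 9 = 10
Final: R2 = 10

10


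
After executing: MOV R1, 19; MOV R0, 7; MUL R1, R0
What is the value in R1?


Register state trace:
  MOV R1, 19  → R1 = 19
  MOV R0, 7  → R0 = 7
  MUL R1, R0  → R1 = 19 * 7 = 133
Final: R1 = 133

133


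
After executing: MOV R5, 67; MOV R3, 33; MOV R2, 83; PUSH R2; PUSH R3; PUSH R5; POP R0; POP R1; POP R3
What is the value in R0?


Stack trace (top is rightmost):
  MOV R5, 67  → R5 = 67
  MOV R3, 33  → R3 = 33
  MOV R2, 83  → R2 = 83
  PUSH R2  → stack: [83]
  PUSH R3  → stack: [83, 33]
  PUSH R5  → stack: [83, 33, 67]
  POP R0  → R0 = 67, stack: [83, 33]
  POP R1  → R1 = 33, stack: [83]
  POP R3  → R3 = 83, stack: []
Final: R0 = 67

67


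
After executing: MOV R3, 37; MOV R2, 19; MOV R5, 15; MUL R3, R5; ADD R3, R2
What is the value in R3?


Register state trace:
  MOV R3, 37  → R3 = 37
  MOV R2, 19  → R2 = 19
  MOV R5, 15  → R5 = 15
  MUL R3, R5  → R3 = 37 * 15 = 555
  ADD R3, R2  → R3 = 555 + 19 = 574
Final: R3 = 574

574


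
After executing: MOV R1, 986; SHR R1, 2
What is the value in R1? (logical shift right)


Register state trace:
  MOV R1, 986  → R1 = 986
  SHR R1, 2  → R1 = 986 >> 2 = 986 // 2^2 = 246
Final: R1 = 246

246


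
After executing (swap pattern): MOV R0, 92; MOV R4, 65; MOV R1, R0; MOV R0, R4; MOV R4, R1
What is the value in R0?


Register state trace (swap pattern):
  MOV R0, 92  → R0 = 92
  MOV R4, 65  → R4 = 65
  MOV R1, R0  → R1 = 92  (save R0)
  MOV R0, R4  → R0 = 65  (R0 gets R4's value)
  MOV R4, R1  → R4 = 92  (R4 gets saved value)
Final: R0 = 65

65


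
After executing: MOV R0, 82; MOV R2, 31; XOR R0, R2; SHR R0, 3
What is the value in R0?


Register state trace:
  MOV R0, 82  → R0 = 82 (0b01010010)
  MOV R2, 31  → R2 = 31 (0b00011111)
  XOR R0, R2  → R0 = 82 XOR 31 = 77 (0b01001101)
  SHR R0, 3  → R0 = 77 >> 3 = 9
Final: R0 = 9

9


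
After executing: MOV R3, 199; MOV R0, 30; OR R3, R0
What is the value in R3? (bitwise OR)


Register state trace:
  MOV R3, 199  → R3 = 199 (0b11000111)
  MOV R0, 30  → R0 = 30 (0b00011110)
  OR R3, R0   → R3 = 199 OR 30 = 223 (0b11011111)
Final: R3 = 223

223


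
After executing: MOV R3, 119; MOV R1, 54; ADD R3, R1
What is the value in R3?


Register state trace:
  MOV R3, 119  → R3 = 119
  MOV R1, 54  → R1 = 54
  ADD R3, R1  → R3 = 119 + 54 = 173
Final: R3 = 173

173


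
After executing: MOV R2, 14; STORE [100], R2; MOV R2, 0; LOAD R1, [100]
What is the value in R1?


Register and memory trace:
  MOV R2, 14  → R2 = 14
  STORE [100], R2  → mem[100] = 14
  MOV R2, 0  → R2 = 0
  LOAD R1, [100]  → R1 = mem[100] = 14
Final: R1 = 14

14


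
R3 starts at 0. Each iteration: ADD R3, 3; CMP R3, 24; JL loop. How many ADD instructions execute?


Loop trace (R3 starts at 0, target 24, step 3):
  ADD #1: R3 = 0 + 3 = 3  → 3 < 24, loop
  ADD #2: R3 = 3 + 3 = 6  → 6 < 24, loop
  ADD #3: R3 = 6 + 3 = 9  → 9 < 24, loop
  ADD #4: R3 = 9 + 3 = 12  → 12 < 24, loop
  ADD #5: R3 = 12 + 3 = 15  → 15 < 24, loop
  ADD #6: R3 = 15 + 3 = 18  → 18 < 24, loop
  ADD #7: R3 = 18 + 3 = 21  → 21 < 24, loop
  ADD #8: R3 = 21 + 3 = 24  → 24 >= 24, exit
Total ADD instructions: 8

8


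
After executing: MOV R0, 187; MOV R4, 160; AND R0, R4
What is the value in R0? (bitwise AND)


Register state trace:
  MOV R0, 187  → R0 = 187 (0b10111011)
  MOV R4, 160  → R4 = 160 (0b10100000)
  AND R0, R4  → R0 = 187 AND 160 = 160 (0b10100000)
Final: R0 = 160

160


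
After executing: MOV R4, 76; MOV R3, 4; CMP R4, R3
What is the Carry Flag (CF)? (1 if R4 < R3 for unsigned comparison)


Register state trace:
  MOV R4, 76  → R4 = 76
  MOV R3, 4  → R3 = 4
  CMP R4, R3  → unsigned 76 - 4: no borrow
  76 >= 4, so CF = 0
CF = 0

0


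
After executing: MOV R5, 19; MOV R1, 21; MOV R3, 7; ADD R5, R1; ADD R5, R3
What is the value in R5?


Register state trace:
  MOV R5, 19  → R5 = 19
  MOV R1, 21  → R1 = 21
  MOV R3, 7  → R3 = 7
  ADD R5, R1  → R5 = 19 + 21 = 40
  ADD R5, R3  → R5 = 40 + 7 = 47
Final: R5 = 47

47


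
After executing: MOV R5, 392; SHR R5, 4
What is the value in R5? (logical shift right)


Register state trace:
  MOV R5, 392  → R5 = 392
  SHR R5, 4  → R5 = 392 >> 4 = 392 // 2^4 = 24
Final: R5 = 24

24


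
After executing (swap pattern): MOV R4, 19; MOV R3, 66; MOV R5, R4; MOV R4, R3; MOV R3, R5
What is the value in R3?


Register state trace (swap pattern):
  MOV R4, 19  → R4 = 19
  MOV R3, 66  → R3 = 66
  MOV R5, R4  → R5 = 19  (save R4)
  MOV R4, R3  → R4 = 66  (R4 gets R3's value)
  MOV R3, R5  → R3 = 19  (R3 gets saved value)
Final: R3 = 19

19


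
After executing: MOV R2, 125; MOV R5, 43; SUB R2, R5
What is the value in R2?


Register state trace:
  MOV R2, 125  → R2 = 125
  MOV R5, 43  → R5 = 43
  SUB R2, R5  → R2 = 125 - 43 = 82
Final: R2 = 82

82


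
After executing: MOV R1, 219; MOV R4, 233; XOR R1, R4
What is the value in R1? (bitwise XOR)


Register state trace:
  MOV R1, 219  → R1 = 219 (0b11011011)
  MOV R4, 233  → R4 = 233 (0b11101001)
  XOR R1, R4  → R1 = 219 XOR 233 = 50 (0b00110010)
Final: R1 = 50

50


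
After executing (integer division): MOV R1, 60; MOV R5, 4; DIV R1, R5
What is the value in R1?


Register state trace:
  MOV R1, 60  → R1 = 60
  MOV R5, 4  → R5 = 4
  DIV R1, R5  → R1 = 60 // 4 = 15
Final: R1 = 15

15


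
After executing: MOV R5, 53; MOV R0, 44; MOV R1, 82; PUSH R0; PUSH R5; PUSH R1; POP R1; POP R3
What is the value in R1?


Stack trace (top is rightmost):
  MOV R5, 53  → R5 = 53
  MOV R0, 44  → R0 = 44
  MOV R1, 82  → R1 = 82
  PUSH R0  → stack: [44]
  PUSH R5  → stack: [44, 53]
  PUSH R1  → stack: [44, 53, 82]
  POP R1  → R1 = 82, stack: [44, 53]
  POP R3  → R3 = 53, stack: [44]
Final: R1 = 82

82


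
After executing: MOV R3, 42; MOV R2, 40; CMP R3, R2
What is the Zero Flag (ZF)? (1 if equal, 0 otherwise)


Register state trace:
  MOV R3, 42  → R3 = 42
  MOV R2, 40  → R2 = 40
  CMP R3, R2  → computes 42 - 40 = 2
  Result is nonzero, so values are not equal
ZF = 0

0


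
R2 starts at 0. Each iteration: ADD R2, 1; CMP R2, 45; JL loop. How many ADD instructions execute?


Loop trace (R2 starts at 0, target 45, step 1):
  ADD #1: R2 = 0 + 1 = 1  → 1 < 45, loop
  ADD #2: R2 = 1 + 1 = 2  → 2 < 45, loop
  ADD #3: R2 = 2 + 1 = 3  → 3 < 45, loop
  ADD #4: R2 = 3 + 1 = 4  → 4 < 45, loop
  ADD #5: R2 = 4 + 1 = 5  → 5 < 45, loop
  ADD #6: R2 = 5 + 1 = 6  → 6 < 45, loop
  ADD #7: R2 = 6 + 1 = 7  → 7 < 45, loop
  ADD #8: R2 = 7 + 1 = 8  → 8 < 45, loop
  ADD #9: R2 = 8 + 1 = 9  → 9 < 45, loop
  ADD #10: R2 = 9 + 1 = 10  → 10 < 45, loop
  ADD #11: R2 = 10 + 1 = 11  → 11 < 45, loop
  ADD #12: R2 = 11 + 1 = 12  → 12 < 45, loop
  ADD #13: R2 = 12 + 1 = 13  → 13 < 45, loop
  ADD #14: R2 = 13 + 1 = 14  → 14 < 45, loop
  ADD #15: R2 = 14 + 1 = 15  → 15 < 45, loop
  ADD #16: R2 = 15 + 1 = 16  → 16 < 45, loop
  ADD #17: R2 = 16 + 1 = 17  → 17 < 45, loop
  ADD #18: R2 = 17 + 1 = 18  → 18 < 45, loop
  ADD #19: R2 = 18 + 1 = 19  → 19 < 45, loop
  ADD #20: R2 = 19 + 1 = 20  → 20 < 45, loop
  ADD #21: R2 = 20 + 1 = 21  → 21 < 45, loop
  ADD #22: R2 = 21 + 1 = 22  → 22 < 45, loop
  ADD #23: R2 = 22 + 1 = 23  → 23 < 45, loop
  ADD #24: R2 = 23 + 1 = 24  → 24 < 45, loop
  ADD #25: R2 = 24 + 1 = 25  → 25 < 45, loop
  ADD #26: R2 = 25 + 1 = 26  → 26 < 45, loop
  ADD #27: R2 = 26 + 1 = 27  → 27 < 45, loop
  ADD #28: R2 = 27 + 1 = 28  → 28 < 45, loop
  ADD #29: R2 = 28 + 1 = 29  → 29 < 45, loop
  ADD #30: R2 = 29 + 1 = 30  → 30 < 45, loop
  ADD #31: R2 = 30 + 1 = 31  → 31 < 45, loop
  ADD #32: R2 = 31 + 1 = 32  → 32 < 45, loop
  ADD #33: R2 = 32 + 1 = 33  → 33 < 45, loop
  ADD #34: R2 = 33 + 1 = 34  → 34 < 45, loop
  ADD #35: R2 = 34 + 1 = 35  → 35 < 45, loop
  ADD #36: R2 = 35 + 1 = 36  → 36 < 45, loop
  ADD #37: R2 = 36 + 1 = 37  → 37 < 45, loop
  ADD #38: R2 = 37 + 1 = 38  → 38 < 45, loop
  ADD #39: R2 = 38 + 1 = 39  → 39 < 45, loop
  ADD #40: R2 = 39 + 1 = 40  → 40 < 45, loop
  ADD #41: R2 = 40 + 1 = 41  → 41 < 45, loop
  ADD #42: R2 = 41 + 1 = 42  → 42 < 45, loop
  ADD #43: R2 = 42 + 1 = 43  → 43 < 45, loop
  ADD #44: R2 = 43 + 1 = 44  → 44 < 45, loop
  ADD #45: R2 = 44 + 1 = 45  → 45 >= 45, exit
Total ADD instructions: 45

45


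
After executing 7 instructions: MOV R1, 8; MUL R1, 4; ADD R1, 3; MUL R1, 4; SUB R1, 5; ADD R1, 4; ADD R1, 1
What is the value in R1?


Register state trace:
  MOV R1, 8  → R1 = 8
  MUL R1, 4  → R1 = 8 * 4 = 32
  ADD R1, 3  → R1 = 32 + 3 = 35
  MUL R1, 4  → R1 = 35 * 4 = 140
  SUB R1, 5  → R1 = 140 - 5 = 135
  ADD R1, 4  → R1 = 135 + 4 = 139
  ADD R1, 1  → R1 = 139 + 1 = 140
Final: R1 = 140

140


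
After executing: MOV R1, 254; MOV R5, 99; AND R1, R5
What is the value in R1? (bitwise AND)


Register state trace:
  MOV R1, 254  → R1 = 254 (0b11111110)
  MOV R5, 99  → R5 = 99 (0b01100011)
  AND R1, R5  → R1 = 254 AND 99 = 98 (0b01100010)
Final: R1 = 98

98


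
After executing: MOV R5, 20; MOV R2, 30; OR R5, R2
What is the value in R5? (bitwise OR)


Register state trace:
  MOV R5, 20  → R5 = 20 (0b00010100)
  MOV R2, 30  → R2 = 30 (0b00011110)
  OR R5, R2   → R5 = 20 OR 30 = 30 (0b00011110)
Final: R5 = 30

30


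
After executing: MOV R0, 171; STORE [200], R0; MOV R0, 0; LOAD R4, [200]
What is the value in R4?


Register and memory trace:
  MOV R0, 171  → R0 = 171
  STORE [200], R0  → mem[200] = 171
  MOV R0, 0  → R0 = 0
  LOAD R4, [200]  → R4 = mem[200] = 171
Final: R4 = 171

171


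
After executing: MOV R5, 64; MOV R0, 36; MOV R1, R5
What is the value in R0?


Register state trace:
  MOV R5, 64  → R5 = 64
  MOV R0, 36  → R0 = 36
  MOV R1, R5  → R1 = 64
Final: R0 = 36

36


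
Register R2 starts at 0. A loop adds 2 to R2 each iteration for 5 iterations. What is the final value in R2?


Starting value: R2 = 0
  Iter 1: R2 = 0 + 2 = 2
  Iter 2: R2 = 2 + 2 = 4
  Iter 3: R2 = 4 + 2 = 6
  Iter 4: R2 = 6 + 2 = 8
  Iter 5: R2 = 8 + 2 = 10
Final: R2 = 10

10


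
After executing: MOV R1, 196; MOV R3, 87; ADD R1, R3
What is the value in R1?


Register state trace:
  MOV R1, 196  → R1 = 196
  MOV R3, 87  → R3 = 87
  ADD R1, R3  → R1 = 196 + 87 = 283
Final: R1 = 283

283


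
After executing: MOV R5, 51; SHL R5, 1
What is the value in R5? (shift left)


Register state trace:
  MOV R5, 51  → R5 = 51
  SHL R5, 1  → R5 = 51 << 1 = 51 * 2^1 = 102
Final: R5 = 102

102


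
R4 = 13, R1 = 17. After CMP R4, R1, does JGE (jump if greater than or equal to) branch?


Trace:
  R4 = 13, R1 = 17
  CMP R4, R1  → compares 13 vs 17
  JGE checks: is 13 greater than or equal to 17?
  13 < 17, so condition is false
Branch taken: No

No


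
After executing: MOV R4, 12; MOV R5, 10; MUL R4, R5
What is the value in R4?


Register state trace:
  MOV R4, 12  → R4 = 12
  MOV R5, 10  → R5 = 10
  MUL R4, R5  → R4 = 12 * 10 = 120
Final: R4 = 120

120


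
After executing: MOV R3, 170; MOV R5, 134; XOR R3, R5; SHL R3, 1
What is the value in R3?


Register state trace:
  MOV R3, 170  → R3 = 170 (0b10101010)
  MOV R5, 134  → R5 = 134 (0b10000110)
  XOR R3, R5  → R3 = 170 XOR 134 = 44 (0b00101100)
  SHL R3, 1  → R3 = 44 << 1 = 88
Final: R3 = 88

88


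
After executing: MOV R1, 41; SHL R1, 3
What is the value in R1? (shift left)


Register state trace:
  MOV R1, 41  → R1 = 41
  SHL R1, 3  → R1 = 41 << 3 = 41 * 2^3 = 328
Final: R1 = 328

328


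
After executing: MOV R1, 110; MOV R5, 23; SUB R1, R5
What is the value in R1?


Register state trace:
  MOV R1, 110  → R1 = 110
  MOV R5, 23  → R5 = 23
  SUB R1, R5  → R1 = 110 - 23 = 87
Final: R1 = 87

87


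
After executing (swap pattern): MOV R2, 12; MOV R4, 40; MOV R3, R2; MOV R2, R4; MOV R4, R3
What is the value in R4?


Register state trace (swap pattern):
  MOV R2, 12  → R2 = 12
  MOV R4, 40  → R4 = 40
  MOV R3, R2  → R3 = 12  (save R2)
  MOV R2, R4  → R2 = 40  (R2 gets R4's value)
  MOV R4, R3  → R4 = 12  (R4 gets saved value)
Final: R4 = 12

12


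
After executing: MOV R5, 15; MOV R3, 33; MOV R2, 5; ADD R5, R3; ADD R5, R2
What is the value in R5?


Register state trace:
  MOV R5, 15  → R5 = 15
  MOV R3, 33  → R3 = 33
  MOV R2, 5  → R2 = 5
  ADD R5, R3  → R5 = 15 + 33 = 48
  ADD R5, R2  → R5 = 48 + 5 = 53
Final: R5 = 53

53


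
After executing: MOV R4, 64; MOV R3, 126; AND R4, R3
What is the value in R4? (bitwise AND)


Register state trace:
  MOV R4, 64  → R4 = 64 (0b01000000)
  MOV R3, 126  → R3 = 126 (0b01111110)
  AND R4, R3  → R4 = 64 AND 126 = 64 (0b01000000)
Final: R4 = 64

64


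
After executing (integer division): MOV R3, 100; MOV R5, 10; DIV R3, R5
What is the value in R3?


Register state trace:
  MOV R3, 100  → R3 = 100
  MOV R5, 10  → R5 = 10
  DIV R3, R5  → R3 = 100 // 10 = 10
Final: R3 = 10

10


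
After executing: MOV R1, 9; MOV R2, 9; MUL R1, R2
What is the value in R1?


Register state trace:
  MOV R1, 9  → R1 = 9
  MOV R2, 9  → R2 = 9
  MUL R1, R2  → R1 = 9 * 9 = 81
Final: R1 = 81

81


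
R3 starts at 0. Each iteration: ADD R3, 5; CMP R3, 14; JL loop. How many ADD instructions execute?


Loop trace (R3 starts at 0, target 14, step 5):
  ADD #1: R3 = 0 + 5 = 5  → 5 < 14, loop
  ADD #2: R3 = 5 + 5 = 10  → 10 < 14, loop
  ADD #3: R3 = 10 + 5 = 15  → 15 >= 14, exit
Total ADD instructions: 3

3


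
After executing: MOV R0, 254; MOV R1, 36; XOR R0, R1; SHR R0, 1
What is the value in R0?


Register state trace:
  MOV R0, 254  → R0 = 254 (0b11111110)
  MOV R1, 36  → R1 = 36 (0b00100100)
  XOR R0, R1  → R0 = 254 XOR 36 = 218 (0b11011010)
  SHR R0, 1  → R0 = 218 >> 1 = 109
Final: R0 = 109

109


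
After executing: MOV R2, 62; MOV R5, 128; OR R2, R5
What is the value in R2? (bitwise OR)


Register state trace:
  MOV R2, 62  → R2 = 62 (0b00111110)
  MOV R5, 128  → R5 = 128 (0b10000000)
  OR R2, R5   → R2 = 62 OR 128 = 190 (0b10111110)
Final: R2 = 190

190


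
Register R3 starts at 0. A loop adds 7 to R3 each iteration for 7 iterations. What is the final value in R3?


Starting value: R3 = 0
  Iter 1: R3 = 0 + 7 = 7
  Iter 2: R3 = 7 + 7 = 14
  Iter 3: R3 = 14 + 7 = 21
  Iter 4: R3 = 21 + 7 = 28
  Iter 5: R3 = 28 + 7 = 35
  Iter 6: R3 = 35 + 7 = 42
  Iter 7: R3 = 42 + 7 = 49
Final: R3 = 49

49


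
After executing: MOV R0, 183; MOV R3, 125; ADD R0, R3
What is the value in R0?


Register state trace:
  MOV R0, 183  → R0 = 183
  MOV R3, 125  → R3 = 125
  ADD R0, R3  → R0 = 183 + 125 = 308
Final: R0 = 308

308


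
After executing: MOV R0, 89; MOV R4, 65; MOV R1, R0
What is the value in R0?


Register state trace:
  MOV R0, 89  → R0 = 89
  MOV R4, 65  → R4 = 65
  MOV R1, R0  → R1 = 89
Final: R0 = 89

89


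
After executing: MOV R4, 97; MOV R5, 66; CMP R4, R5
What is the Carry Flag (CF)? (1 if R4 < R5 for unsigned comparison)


Register state trace:
  MOV R4, 97  → R4 = 97
  MOV R5, 66  → R5 = 66
  CMP R4, R5  → unsigned 97 - 66: no borrow
  97 >= 66, so CF = 0
CF = 0

0


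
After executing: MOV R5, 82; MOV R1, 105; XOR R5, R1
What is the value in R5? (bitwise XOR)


Register state trace:
  MOV R5, 82  → R5 = 82 (0b01010010)
  MOV R1, 105  → R1 = 105 (0b01101001)
  XOR R5, R1  → R5 = 82 XOR 105 = 59 (0b00111011)
Final: R5 = 59

59


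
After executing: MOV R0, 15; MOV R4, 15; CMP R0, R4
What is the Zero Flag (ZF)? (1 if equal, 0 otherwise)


Register state trace:
  MOV R0, 15  → R0 = 15
  MOV R4, 15  → R4 = 15
  CMP R0, R4  → computes 15 - 15 = 0
  Result is zero, so values are equal
ZF = 1

1


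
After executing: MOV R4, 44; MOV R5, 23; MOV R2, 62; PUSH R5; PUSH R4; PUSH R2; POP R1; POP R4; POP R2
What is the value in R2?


Stack trace (top is rightmost):
  MOV R4, 44  → R4 = 44
  MOV R5, 23  → R5 = 23
  MOV R2, 62  → R2 = 62
  PUSH R5  → stack: [23]
  PUSH R4  → stack: [23, 44]
  PUSH R2  → stack: [23, 44, 62]
  POP R1  → R1 = 62, stack: [23, 44]
  POP R4  → R4 = 44, stack: [23]
  POP R2  → R2 = 23, stack: []
Final: R2 = 23

23


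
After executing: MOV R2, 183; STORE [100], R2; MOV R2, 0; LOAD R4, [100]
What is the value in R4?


Register and memory trace:
  MOV R2, 183  → R2 = 183
  STORE [100], R2  → mem[100] = 183
  MOV R2, 0  → R2 = 0
  LOAD R4, [100]  → R4 = mem[100] = 183
Final: R4 = 183

183


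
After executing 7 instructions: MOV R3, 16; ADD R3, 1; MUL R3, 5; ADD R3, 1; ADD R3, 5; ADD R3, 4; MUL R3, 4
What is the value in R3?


Register state trace:
  MOV R3, 16  → R3 = 16
  ADD R3, 1  → R3 = 16 + 1 = 17
  MUL R3, 5  → R3 = 17 * 5 = 85
  ADD R3, 1  → R3 = 85 + 1 = 86
  ADD R3, 5  → R3 = 86 + 5 = 91
  ADD R3, 4  → R3 = 91 + 4 = 95
  MUL R3, 4  → R3 = 95 * 4 = 380
Final: R3 = 380

380


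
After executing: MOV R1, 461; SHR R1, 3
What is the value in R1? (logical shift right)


Register state trace:
  MOV R1, 461  → R1 = 461
  SHR R1, 3  → R1 = 461 >> 3 = 461 // 2^3 = 57
Final: R1 = 57

57


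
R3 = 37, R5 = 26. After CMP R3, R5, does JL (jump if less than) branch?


Trace:
  R3 = 37, R5 = 26
  CMP R3, R5  → compares 37 vs 26
  JL checks: is 37 less than 26?
  37 > 26, so condition is false
Branch taken: No

No


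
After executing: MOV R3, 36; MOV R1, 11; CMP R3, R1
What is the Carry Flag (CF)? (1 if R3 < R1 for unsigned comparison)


Register state trace:
  MOV R3, 36  → R3 = 36
  MOV R1, 11  → R1 = 11
  CMP R3, R1  → unsigned 36 - 11: no borrow
  36 >= 11, so CF = 0
CF = 0

0
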